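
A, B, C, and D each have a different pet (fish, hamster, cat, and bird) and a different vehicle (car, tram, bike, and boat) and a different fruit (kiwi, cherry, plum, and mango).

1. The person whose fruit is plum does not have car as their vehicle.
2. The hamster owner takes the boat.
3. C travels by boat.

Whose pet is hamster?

With clues 1–3, A, B, and D are impossible for the one with pet hamster.
That leaves C.

C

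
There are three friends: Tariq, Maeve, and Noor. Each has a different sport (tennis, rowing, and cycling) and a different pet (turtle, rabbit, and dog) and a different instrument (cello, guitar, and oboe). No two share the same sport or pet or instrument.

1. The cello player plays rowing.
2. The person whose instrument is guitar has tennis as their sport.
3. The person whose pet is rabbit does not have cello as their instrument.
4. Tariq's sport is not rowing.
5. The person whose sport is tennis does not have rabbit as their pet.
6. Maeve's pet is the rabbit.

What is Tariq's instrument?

guitar

With clues 1–4, cello is impossible for Tariq's instrument.
With clues 1–6, oboe is impossible for Tariq's instrument.
That leaves guitar.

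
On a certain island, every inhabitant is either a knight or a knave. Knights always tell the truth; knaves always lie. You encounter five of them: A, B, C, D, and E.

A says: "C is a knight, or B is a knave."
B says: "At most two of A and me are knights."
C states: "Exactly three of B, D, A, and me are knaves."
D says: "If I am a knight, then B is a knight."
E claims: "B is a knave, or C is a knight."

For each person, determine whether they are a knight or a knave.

A: knave, B: knight, C: knave, D: knight, E: knave

Regardless of anyone's role, B's statement is true, so B is a knight.
With that fixed, D's statement is true, so D is a knight.
With that fixed, C's statement is false, so C is a knave.
With that fixed, E's statement is false, so E is a knave.
With that fixed, A's statement is false, so A is a knave.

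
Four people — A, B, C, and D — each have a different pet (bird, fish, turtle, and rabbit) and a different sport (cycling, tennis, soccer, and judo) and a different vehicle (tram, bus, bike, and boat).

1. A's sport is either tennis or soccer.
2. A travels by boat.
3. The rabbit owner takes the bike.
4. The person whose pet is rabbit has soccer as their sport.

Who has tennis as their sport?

A

With clues 1–4, B, C, and D are impossible for the one with sport tennis.
That leaves A.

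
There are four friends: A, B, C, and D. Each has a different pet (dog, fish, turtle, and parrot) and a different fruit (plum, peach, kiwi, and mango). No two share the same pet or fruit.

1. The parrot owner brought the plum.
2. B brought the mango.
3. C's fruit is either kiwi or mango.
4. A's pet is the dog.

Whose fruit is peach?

A

With clues 1–2, B is impossible for the one with fruit peach.
With clues 1–3, C is impossible for the one with fruit peach.
With clues 1–4, D is impossible for the one with fruit peach.
That leaves A.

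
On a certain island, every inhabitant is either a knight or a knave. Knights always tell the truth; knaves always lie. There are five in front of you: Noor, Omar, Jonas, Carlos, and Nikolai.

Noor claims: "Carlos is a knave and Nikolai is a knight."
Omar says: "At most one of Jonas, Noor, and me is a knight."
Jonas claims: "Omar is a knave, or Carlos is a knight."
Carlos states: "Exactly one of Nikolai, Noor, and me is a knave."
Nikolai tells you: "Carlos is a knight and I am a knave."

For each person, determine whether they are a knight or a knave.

Noor: knave, Omar: knight, Jonas: knave, Carlos: knave, Nikolai: knave

Consider Noor. Suppose Noor is a knight.
Then no assignment of the remaining roles makes every statement match its speaker's type — contradiction.
So Noor is a knave.
Consider Omar. Suppose Omar is a knave.
Then Omar's own statement would have to be false, but it can't be — contradiction.
So Omar is a knight.
Consider Jonas. Suppose Jonas is a knight.
Then Omar's statement comes out false, contradicting Omar being a knight.
So Jonas is a knave.
Consider Carlos. Suppose Carlos is a knight.
Then Jonas's statement comes out true, contradicting Jonas being a knave.
So Carlos is a knave.
With that fixed, Nikolai's statement is false, so Nikolai is a knave.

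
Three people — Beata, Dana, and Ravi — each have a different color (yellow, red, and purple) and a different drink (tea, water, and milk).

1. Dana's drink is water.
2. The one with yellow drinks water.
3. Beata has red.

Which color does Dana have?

yellow

With clues 1–2, purple and red are impossible for Dana's color.
That leaves yellow.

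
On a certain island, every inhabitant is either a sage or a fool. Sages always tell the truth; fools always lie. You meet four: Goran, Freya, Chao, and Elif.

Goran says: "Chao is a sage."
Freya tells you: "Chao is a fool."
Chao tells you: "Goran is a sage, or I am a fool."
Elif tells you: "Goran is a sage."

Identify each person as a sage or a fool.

Goran: sage, Freya: fool, Chao: sage, Elif: sage

Consider Goran. Suppose Goran is a fool.
Then whichever role Chao has, Chao's statement has the wrong truth value — contradiction.
So Goran is a sage.
With that fixed, Chao's statement is true, so Chao is a sage.
With that fixed, Elif's statement is true, so Elif is a sage.
With that fixed, Freya's statement is false, so Freya is a fool.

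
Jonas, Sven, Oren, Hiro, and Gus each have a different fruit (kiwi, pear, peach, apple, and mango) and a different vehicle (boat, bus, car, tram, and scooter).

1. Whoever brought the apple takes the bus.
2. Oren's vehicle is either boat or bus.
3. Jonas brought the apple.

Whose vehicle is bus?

With clues 1–3, Gus, Hiro, Oren, and Sven are impossible for the one with vehicle bus.
That leaves Jonas.

Jonas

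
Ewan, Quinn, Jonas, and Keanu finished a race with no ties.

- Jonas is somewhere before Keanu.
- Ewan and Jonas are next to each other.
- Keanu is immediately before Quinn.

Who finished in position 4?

With clue 1, Jonas is ruled out for place 4.
With clues 1–2, Ewan is ruled out for place 4.
With clues 1–3, Keanu is ruled out for place 4.
So place 4 is Quinn.

Quinn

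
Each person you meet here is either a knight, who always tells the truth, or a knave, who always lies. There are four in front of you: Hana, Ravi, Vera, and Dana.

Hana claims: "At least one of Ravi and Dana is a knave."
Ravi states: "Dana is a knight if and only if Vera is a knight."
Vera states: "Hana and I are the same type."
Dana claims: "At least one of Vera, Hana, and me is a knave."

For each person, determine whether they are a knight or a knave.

Consider Hana. Suppose Hana is a knave.
Then whichever role Vera has, Vera's statement has the wrong truth value — contradiction.
So Hana is a knight.
Consider Ravi. Suppose Ravi is a knight.
Then no assignment of the remaining roles makes every statement match its speaker's type — contradiction.
So Ravi is a knave.
Consider Vera. Suppose Vera is a knight.
Then whichever role Dana has, Dana's statement has the wrong truth value — contradiction.
So Vera is a knave.
With that fixed, Dana's statement is true, so Dana is a knight.

Hana: knight, Ravi: knave, Vera: knave, Dana: knight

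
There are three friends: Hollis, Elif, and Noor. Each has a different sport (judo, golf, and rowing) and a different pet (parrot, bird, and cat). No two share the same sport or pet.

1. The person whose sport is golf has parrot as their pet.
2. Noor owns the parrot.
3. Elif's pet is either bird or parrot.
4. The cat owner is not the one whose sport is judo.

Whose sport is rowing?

With clues 1–2, Noor is impossible for the one with sport rowing.
With clues 1–4, Elif is impossible for the one with sport rowing.
That leaves Hollis.

Hollis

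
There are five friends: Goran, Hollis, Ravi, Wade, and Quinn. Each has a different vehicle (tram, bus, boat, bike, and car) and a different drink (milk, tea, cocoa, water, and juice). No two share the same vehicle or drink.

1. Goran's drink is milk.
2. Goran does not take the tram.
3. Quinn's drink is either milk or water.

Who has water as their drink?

Quinn

Clue 1 rules out Goran for the one with drink water.
With clues 1–3, Hollis, Ravi, and Wade are impossible for the one with drink water.
That leaves Quinn.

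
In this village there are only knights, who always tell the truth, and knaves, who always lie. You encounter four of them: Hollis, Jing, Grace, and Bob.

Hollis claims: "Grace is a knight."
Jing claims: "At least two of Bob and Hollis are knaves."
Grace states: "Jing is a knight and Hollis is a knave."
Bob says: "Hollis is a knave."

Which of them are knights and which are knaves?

Consider Hollis. Suppose Hollis is a knight.
Then no assignment of the remaining roles makes every statement match its speaker's type — contradiction.
So Hollis is a knave.
With that fixed, Bob's statement is true, so Bob is a knight.
With that fixed, Jing's statement is false, so Jing is a knave.
With that fixed, Grace's statement is false, so Grace is a knave.

Hollis: knave, Jing: knave, Grace: knave, Bob: knight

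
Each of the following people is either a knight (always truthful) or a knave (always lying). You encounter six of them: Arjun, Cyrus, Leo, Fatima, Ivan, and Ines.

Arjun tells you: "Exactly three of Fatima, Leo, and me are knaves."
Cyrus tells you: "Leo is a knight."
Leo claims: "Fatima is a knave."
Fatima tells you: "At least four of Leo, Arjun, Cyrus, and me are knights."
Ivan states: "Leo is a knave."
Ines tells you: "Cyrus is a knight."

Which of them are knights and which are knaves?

Consider Arjun. Suppose Arjun is a knight.
Then Arjun's own statement would have to be true, but it can't be — contradiction.
So Arjun is a knave.
With that fixed, Fatima's statement is false, so Fatima is a knave.
With that fixed, Leo's statement is true, so Leo is a knight.
With that fixed, Ivan's statement is false, so Ivan is a knave.
With that fixed, Cyrus's statement is true, so Cyrus is a knight.
With that fixed, Ines's statement is true, so Ines is a knight.

Arjun: knave, Cyrus: knight, Leo: knight, Fatima: knave, Ivan: knave, Ines: knight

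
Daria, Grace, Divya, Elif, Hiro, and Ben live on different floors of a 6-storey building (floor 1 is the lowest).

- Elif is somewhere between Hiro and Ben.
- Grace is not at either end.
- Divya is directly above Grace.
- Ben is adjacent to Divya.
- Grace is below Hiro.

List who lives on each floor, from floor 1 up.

Daria, Grace, Divya, Ben, Elif, Hiro

From clue 1: Elif is in {2,3,4,5}.
From clues 1–2: Grace is in {2,3,4,5}.
From clues 1–4: Grace is in {2,3,4}.
From clues 1–5: Daria → floor 1, Grace → floor 2, Divya → floor 3, Ben → floor 4, Elif → floor 5, Hiro → floor 6.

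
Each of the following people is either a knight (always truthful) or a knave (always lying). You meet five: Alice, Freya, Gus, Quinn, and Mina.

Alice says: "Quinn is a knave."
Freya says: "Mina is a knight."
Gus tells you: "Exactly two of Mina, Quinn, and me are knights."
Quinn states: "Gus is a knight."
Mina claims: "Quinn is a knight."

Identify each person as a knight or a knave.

Alice: knight, Freya: knave, Gus: knave, Quinn: knave, Mina: knave

Consider Alice. Suppose Alice is a knave.
Then no assignment of the remaining roles makes every statement match its speaker's type — contradiction.
So Alice is a knight.
Consider Freya. Suppose Freya is a knight.
Then no assignment of the remaining roles makes every statement match its speaker's type — contradiction.
So Freya is a knave.
Consider Gus. Suppose Gus is a knight.
Then no assignment of the remaining roles makes every statement match its speaker's type — contradiction.
So Gus is a knave.
With that fixed, Quinn's statement is false, so Quinn is a knave.
With that fixed, Mina's statement is false, so Mina is a knave.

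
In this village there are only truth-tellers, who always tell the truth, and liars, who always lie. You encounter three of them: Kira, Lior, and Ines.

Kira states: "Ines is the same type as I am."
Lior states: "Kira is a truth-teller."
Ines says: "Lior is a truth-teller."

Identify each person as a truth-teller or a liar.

Kira: truth-teller, Lior: truth-teller, Ines: truth-teller

Consider Kira. Suppose Kira is a liar.
Then no assignment of the remaining roles makes every statement match its speaker's type — contradiction.
So Kira is a truth-teller.
With that fixed, Lior's statement is true, so Lior is a truth-teller.
With that fixed, Ines's statement is true, so Ines is a truth-teller.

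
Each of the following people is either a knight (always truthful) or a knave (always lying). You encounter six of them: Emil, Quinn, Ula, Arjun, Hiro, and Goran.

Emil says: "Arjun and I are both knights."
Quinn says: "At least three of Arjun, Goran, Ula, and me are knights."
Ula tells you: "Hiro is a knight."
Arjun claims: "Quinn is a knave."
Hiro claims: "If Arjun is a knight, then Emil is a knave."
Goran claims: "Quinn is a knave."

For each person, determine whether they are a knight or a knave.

Emil: knight, Quinn: knave, Ula: knave, Arjun: knight, Hiro: knave, Goran: knight

Consider Emil. Suppose Emil is a knave.
Then no assignment of the remaining roles makes every statement match its speaker's type — contradiction.
So Emil is a knight.
Consider Quinn. Suppose Quinn is a knight.
Then no assignment of the remaining roles makes every statement match its speaker's type — contradiction.
So Quinn is a knave.
With that fixed, Arjun's statement is true, so Arjun is a knight.
With that fixed, Hiro's statement is false, so Hiro is a knave.
With that fixed, Goran's statement is true, so Goran is a knight.
With that fixed, Ula's statement is false, so Ula is a knave.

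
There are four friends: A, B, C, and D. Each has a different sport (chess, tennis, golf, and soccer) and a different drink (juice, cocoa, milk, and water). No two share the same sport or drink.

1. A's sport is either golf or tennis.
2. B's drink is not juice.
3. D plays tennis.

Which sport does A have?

Clue 1 rules out chess and soccer for A's sport.
With clues 1–3, tennis is impossible for A's sport.
That leaves golf.

golf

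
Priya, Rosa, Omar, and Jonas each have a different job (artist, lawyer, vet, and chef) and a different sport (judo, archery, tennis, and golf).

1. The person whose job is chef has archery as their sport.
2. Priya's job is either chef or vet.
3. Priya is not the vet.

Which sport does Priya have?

With clues 1–3, golf, judo, and tennis are impossible for Priya's sport.
That leaves archery.

archery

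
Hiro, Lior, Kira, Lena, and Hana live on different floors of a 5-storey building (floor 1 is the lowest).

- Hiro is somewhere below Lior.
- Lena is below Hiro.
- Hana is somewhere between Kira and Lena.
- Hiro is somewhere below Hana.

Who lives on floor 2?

With clues 1–2, Lior is ruled out for floor 2.
With clues 1–3, Kira and Lena are ruled out for floor 2.
With clues 1–4, Hana is ruled out for floor 2.
So floor 2 is Hiro.

Hiro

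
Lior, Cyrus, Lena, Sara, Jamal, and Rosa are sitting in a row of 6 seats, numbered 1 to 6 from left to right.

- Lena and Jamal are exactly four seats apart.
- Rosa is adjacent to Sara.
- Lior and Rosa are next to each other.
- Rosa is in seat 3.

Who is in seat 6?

With clues 1–2, Rosa and Sara are ruled out for seat 6.
With clues 1–3, Lior is ruled out for seat 6.
With clues 1–4, Jamal and Lena are ruled out for seat 6.
So seat 6 is Cyrus.

Cyrus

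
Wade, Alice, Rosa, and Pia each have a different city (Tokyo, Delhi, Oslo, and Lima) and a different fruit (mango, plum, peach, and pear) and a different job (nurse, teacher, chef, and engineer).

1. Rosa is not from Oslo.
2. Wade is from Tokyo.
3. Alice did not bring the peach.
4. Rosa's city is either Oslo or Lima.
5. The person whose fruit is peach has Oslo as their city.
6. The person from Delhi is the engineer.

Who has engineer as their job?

With clues 1–6, Pia, Rosa, and Wade are impossible for the one with job engineer.
That leaves Alice.

Alice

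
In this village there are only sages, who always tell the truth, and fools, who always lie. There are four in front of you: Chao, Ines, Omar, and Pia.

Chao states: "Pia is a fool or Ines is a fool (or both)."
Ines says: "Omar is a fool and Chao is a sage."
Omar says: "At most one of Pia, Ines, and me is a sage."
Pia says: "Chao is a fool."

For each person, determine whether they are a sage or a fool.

Chao: sage, Ines: fool, Omar: sage, Pia: fool

Consider Chao. Suppose Chao is a fool.
Then no assignment of the remaining roles makes every statement match its speaker's type — contradiction.
So Chao is a sage.
With that fixed, Pia's statement is false, so Pia is a fool.
Consider Ines. Suppose Ines is a sage.
Then whichever role Omar has, Omar's statement has the wrong truth value — contradiction.
So Ines is a fool.
With that fixed, Omar's statement is true, so Omar is a sage.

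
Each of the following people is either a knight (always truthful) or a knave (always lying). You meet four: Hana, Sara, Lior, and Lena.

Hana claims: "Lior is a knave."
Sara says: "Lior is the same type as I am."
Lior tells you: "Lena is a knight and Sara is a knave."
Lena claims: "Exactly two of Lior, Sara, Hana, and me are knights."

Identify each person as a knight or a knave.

Consider Hana. Suppose Hana is a knight.
Then no assignment of the remaining roles makes every statement match its speaker's type — contradiction.
So Hana is a knave.
Consider Sara. Suppose Sara is a knight.
Then no assignment of the remaining roles makes every statement match its speaker's type — contradiction.
So Sara is a knave.
Consider Lior. Suppose Lior is a knave.
Then Hana's statement comes out true, contradicting Hana being a knave.
So Lior is a knight.
Consider Lena. Suppose Lena is a knave.
Then Lior's statement comes out false, contradicting Lior being a knight.
So Lena is a knight.

Hana: knave, Sara: knave, Lior: knight, Lena: knight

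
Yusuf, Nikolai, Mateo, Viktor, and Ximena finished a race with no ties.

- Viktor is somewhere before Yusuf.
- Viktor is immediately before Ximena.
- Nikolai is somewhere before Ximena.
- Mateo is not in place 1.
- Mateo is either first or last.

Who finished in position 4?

With clues 1–2, Viktor is ruled out for place 4.
With clues 1–3, Nikolai is ruled out for place 4.
With clues 1–5, Mateo and Ximena are ruled out for place 4.
So place 4 is Yusuf.

Yusuf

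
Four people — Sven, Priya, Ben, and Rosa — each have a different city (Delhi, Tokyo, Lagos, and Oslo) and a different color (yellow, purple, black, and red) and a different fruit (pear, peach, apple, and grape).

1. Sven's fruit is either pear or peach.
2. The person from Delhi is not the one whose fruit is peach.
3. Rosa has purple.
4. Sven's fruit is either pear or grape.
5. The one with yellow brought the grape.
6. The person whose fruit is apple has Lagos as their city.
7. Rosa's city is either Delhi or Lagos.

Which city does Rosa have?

Lagos

With clues 1–6, Delhi is impossible for Rosa's city.
With clues 1–7, Oslo and Tokyo are impossible for Rosa's city.
That leaves Lagos.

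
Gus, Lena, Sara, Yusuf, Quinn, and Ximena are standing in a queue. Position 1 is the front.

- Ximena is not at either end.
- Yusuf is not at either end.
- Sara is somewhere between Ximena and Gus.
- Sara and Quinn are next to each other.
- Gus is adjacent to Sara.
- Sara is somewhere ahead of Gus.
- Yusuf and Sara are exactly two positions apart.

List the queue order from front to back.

From clue 1: Ximena is in {2,3,4,5}.
From clues 1–2: Yusuf is in {2,3,4,5}.
From clues 1–3: Sara is in {2,3,4,5}.
From clues 1–4: Gus is in {1,6}.
From clues 1–6: Lena → position 1, Quinn → position 4, Sara → position 5, Gus → position 6.
From clues 1–7: Ximena → position 2, Yusuf → position 3.

Lena, Ximena, Yusuf, Quinn, Sara, Gus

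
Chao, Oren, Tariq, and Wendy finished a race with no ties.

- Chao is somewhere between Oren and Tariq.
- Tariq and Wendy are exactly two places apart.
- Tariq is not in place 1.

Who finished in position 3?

Chao

With clues 1–2, Oren and Tariq are ruled out for place 3.
With clues 1–3, Wendy is ruled out for place 3.
So place 3 is Chao.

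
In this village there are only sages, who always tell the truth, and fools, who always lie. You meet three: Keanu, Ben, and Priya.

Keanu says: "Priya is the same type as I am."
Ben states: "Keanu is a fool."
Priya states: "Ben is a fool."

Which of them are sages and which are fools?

Consider Keanu. Suppose Keanu is a fool.
Then no assignment of the remaining roles makes every statement match its speaker's type — contradiction.
So Keanu is a sage.
With that fixed, Ben's statement is false, so Ben is a fool.
With that fixed, Priya's statement is true, so Priya is a sage.

Keanu: sage, Ben: fool, Priya: sage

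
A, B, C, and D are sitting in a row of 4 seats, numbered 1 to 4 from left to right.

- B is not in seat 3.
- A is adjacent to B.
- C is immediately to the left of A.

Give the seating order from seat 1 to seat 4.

From clue 1: B is in {1,2,4}.
From clues 1–2: A is in {1,2,3}.
From clues 1–3: D → seat 1, C → seat 2, A → seat 3, B → seat 4.

D, C, A, B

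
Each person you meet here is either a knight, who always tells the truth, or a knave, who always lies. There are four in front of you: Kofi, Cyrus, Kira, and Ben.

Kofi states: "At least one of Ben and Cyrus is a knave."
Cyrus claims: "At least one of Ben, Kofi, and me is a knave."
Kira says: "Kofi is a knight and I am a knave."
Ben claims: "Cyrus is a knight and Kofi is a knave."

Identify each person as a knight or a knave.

Kofi: knave, Cyrus: knight, Kira: knave, Ben: knight

Consider Kofi. Suppose Kofi is a knight.
Then whichever role Kira has, Kira's statement has the wrong truth value — contradiction.
So Kofi is a knave.
With that fixed, Cyrus's statement is true, so Cyrus is a knight.
With that fixed, Kira's statement is false, so Kira is a knave.
With that fixed, Ben's statement is true, so Ben is a knight.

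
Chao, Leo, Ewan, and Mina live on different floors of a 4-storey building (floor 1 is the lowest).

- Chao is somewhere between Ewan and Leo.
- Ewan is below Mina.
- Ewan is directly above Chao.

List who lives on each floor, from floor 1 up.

Leo, Chao, Ewan, Mina

From clue 1: Chao is in {2,3}.
From clues 1–3: Leo → floor 1, Chao → floor 2, Ewan → floor 3, Mina → floor 4.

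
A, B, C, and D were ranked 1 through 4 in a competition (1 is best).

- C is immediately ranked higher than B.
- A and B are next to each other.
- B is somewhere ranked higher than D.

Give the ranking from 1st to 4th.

From clue 1: B is in {2,3,4}.
From clues 1–2: A is in {3,4}.
From clues 1–3: C → rank 1, B → rank 2, A → rank 3, D → rank 4.

C, B, A, D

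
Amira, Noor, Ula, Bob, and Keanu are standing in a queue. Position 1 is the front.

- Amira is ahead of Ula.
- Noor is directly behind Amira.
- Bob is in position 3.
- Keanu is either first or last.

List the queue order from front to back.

Amira, Noor, Bob, Ula, Keanu

From clue 1: Amira is in {1,2,3,4}.
From clues 1–2: Amira is in {1,2,3}.
From clues 1–3: Amira → position 1, Noor → position 2, Bob → position 3.
From clues 1–4: Ula → position 4, Keanu → position 5.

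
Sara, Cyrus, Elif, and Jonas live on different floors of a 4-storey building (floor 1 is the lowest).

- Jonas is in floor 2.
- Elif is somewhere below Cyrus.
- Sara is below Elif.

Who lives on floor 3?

With clue 1, Jonas is ruled out for floor 3.
With clues 1–3, Cyrus and Sara are ruled out for floor 3.
So floor 3 is Elif.

Elif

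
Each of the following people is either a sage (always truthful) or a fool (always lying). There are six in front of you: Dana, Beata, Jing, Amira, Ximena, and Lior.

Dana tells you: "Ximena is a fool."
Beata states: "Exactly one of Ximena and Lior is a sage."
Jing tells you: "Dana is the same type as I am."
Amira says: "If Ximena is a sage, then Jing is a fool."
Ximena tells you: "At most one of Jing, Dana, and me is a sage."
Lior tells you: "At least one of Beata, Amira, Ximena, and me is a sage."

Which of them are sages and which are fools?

Consider Dana. Suppose Dana is a fool.
Then whichever role Jing has, Jing's statement has the wrong truth value — contradiction.
So Dana is a sage.
Consider Beata. Suppose Beata is a fool.
Then no assignment of the remaining roles makes every statement match its speaker's type — contradiction.
So Beata is a sage.
With that fixed, Lior's statement is true, so Lior is a sage.
Consider Jing. Suppose Jing is a fool.
Then whichever role Ximena has, Ximena's statement has the wrong truth value — contradiction.
So Jing is a sage.
With that fixed, Ximena's statement is false, so Ximena is a fool.
With that fixed, Amira's statement is true, so Amira is a sage.

Dana: sage, Beata: sage, Jing: sage, Amira: sage, Ximena: fool, Lior: sage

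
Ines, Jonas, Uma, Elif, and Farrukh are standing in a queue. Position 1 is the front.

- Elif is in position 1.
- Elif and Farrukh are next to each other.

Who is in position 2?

Farrukh

With clue 1, Elif is ruled out for position 2.
With clues 1–2, Ines, Jonas, and Uma are ruled out for position 2.
So position 2 is Farrukh.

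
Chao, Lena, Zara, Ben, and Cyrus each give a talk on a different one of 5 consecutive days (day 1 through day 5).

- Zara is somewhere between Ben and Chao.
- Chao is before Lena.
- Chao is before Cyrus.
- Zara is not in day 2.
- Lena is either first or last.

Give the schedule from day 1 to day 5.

From clue 1: Zara is in {2,3,4}.
From clues 1–3: Chao is in {1,3}.
From clues 1–4: Chao → day 1.
From clues 1–5: Cyrus → day 2, Zara → day 3, Ben → day 4, Lena → day 5.

Chao, Cyrus, Zara, Ben, Lena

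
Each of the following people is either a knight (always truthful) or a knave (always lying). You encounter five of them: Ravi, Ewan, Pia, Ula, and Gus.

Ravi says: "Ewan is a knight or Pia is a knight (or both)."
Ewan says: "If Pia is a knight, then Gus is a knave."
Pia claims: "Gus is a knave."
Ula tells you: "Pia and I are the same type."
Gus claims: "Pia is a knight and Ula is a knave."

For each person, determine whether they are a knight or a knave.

Consider Ravi. Suppose Ravi is a knave.
Then no assignment of the remaining roles makes every statement match its speaker's type — contradiction.
So Ravi is a knight.
Consider Ewan. Suppose Ewan is a knave.
Then no assignment of the remaining roles makes every statement match its speaker's type — contradiction.
So Ewan is a knight.
Consider Pia. Suppose Pia is a knave.
Then whichever role Ula has, Ula's statement has the wrong truth value — contradiction.
So Pia is a knight.
Consider Ula. Suppose Ula is a knave.
Then no assignment of the remaining roles makes every statement match its speaker's type — contradiction.
So Ula is a knight.
With that fixed, Gus's statement is false, so Gus is a knave.

Ravi: knight, Ewan: knight, Pia: knight, Ula: knight, Gus: knave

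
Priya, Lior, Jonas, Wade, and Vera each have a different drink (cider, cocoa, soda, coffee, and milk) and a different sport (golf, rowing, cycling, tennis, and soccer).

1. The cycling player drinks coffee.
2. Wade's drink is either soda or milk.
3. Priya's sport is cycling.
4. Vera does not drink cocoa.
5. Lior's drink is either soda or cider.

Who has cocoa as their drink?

Jonas

With clues 1–2, Wade is impossible for the one with drink cocoa.
With clues 1–3, Priya is impossible for the one with drink cocoa.
With clues 1–4, Vera is impossible for the one with drink cocoa.
With clues 1–5, Lior is impossible for the one with drink cocoa.
That leaves Jonas.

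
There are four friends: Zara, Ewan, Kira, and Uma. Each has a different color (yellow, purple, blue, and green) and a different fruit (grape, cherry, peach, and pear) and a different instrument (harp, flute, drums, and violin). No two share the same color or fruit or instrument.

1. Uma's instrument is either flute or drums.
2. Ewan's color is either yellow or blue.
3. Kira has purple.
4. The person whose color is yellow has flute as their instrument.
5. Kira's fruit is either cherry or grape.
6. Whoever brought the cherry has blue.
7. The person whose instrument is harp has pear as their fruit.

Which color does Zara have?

With clues 1–3, purple is impossible for Zara's color.
With clues 1–7, blue and yellow are impossible for Zara's color.
That leaves green.

green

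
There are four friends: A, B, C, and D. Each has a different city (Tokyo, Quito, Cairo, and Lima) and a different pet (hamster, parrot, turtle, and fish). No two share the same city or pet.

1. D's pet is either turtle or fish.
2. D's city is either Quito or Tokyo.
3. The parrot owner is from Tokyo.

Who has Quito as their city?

D

With clues 1–3, A, B, and C are impossible for the one with city Quito.
That leaves D.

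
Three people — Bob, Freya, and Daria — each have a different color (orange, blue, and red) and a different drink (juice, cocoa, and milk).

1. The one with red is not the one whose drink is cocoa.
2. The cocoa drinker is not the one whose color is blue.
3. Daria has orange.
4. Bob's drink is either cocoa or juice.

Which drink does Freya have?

milk

With clues 1–3, cocoa is impossible for Freya's drink.
With clues 1–4, juice is impossible for Freya's drink.
That leaves milk.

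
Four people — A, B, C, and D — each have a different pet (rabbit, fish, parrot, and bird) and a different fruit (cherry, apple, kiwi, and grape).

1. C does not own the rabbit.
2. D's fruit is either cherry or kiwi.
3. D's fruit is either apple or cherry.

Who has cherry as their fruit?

D

With clues 1–3, A, B, and C are impossible for the one with fruit cherry.
That leaves D.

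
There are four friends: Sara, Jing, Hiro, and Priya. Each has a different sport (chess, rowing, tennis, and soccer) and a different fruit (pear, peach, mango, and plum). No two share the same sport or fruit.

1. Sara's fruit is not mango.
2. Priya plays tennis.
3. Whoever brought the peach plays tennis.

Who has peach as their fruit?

With clues 1–3, Hiro, Jing, and Sara are impossible for the one with fruit peach.
That leaves Priya.

Priya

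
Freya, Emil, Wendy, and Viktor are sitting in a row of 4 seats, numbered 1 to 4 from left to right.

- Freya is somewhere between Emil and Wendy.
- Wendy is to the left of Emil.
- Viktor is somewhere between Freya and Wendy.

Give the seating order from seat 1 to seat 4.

From clue 1: Freya is in {2,3}.
From clues 1–3: Wendy → seat 1, Viktor → seat 2, Freya → seat 3, Emil → seat 4.

Wendy, Viktor, Freya, Emil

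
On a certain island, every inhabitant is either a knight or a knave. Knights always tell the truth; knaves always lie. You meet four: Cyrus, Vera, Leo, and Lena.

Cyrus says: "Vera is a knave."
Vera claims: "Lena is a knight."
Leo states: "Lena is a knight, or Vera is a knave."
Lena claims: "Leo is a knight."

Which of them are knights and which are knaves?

Cyrus: knave, Vera: knight, Leo: knight, Lena: knight

Consider Cyrus. Suppose Cyrus is a knight.
Then no assignment of the remaining roles makes every statement match its speaker's type — contradiction.
So Cyrus is a knave.
Consider Vera. Suppose Vera is a knave.
Then Cyrus's statement comes out true, contradicting Cyrus being a knave.
So Vera is a knight.
Consider Leo. Suppose Leo is a knave.
Then no assignment of the remaining roles makes every statement match its speaker's type — contradiction.
So Leo is a knight.
With that fixed, Lena's statement is true, so Lena is a knight.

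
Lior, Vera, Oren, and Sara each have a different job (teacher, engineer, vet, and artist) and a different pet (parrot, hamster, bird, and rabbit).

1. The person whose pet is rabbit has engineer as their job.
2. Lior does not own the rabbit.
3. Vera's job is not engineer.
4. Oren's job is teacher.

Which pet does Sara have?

With clues 1–4, bird, hamster, and parrot are impossible for Sara's pet.
That leaves rabbit.

rabbit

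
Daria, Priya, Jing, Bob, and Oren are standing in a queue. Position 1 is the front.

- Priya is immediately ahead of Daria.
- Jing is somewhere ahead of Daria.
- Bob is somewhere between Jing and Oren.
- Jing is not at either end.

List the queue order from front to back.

From clue 1: Daria is in {2,3,4,5}.
From clues 1–2: Daria is in {3,4,5}.
From clues 1–3: Jing is in {1,3}.
From clues 1–4: Oren → position 1, Bob → position 2, Jing → position 3, Priya → position 4, Daria → position 5.

Oren, Bob, Jing, Priya, Daria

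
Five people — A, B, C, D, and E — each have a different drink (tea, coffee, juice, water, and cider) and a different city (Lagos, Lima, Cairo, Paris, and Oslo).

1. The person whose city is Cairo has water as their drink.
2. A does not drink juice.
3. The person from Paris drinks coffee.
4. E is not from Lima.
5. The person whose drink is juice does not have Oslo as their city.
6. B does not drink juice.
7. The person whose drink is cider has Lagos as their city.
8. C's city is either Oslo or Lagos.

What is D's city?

With clues 1–8, Cairo, Lagos, Oslo, and Paris are impossible for D's city.
That leaves Lima.

Lima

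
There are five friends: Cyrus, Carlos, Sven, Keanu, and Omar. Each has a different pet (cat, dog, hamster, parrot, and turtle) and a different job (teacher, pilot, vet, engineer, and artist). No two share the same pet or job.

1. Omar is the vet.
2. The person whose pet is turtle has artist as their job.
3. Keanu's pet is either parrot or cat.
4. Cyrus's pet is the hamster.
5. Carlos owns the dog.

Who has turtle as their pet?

With clues 1–2, Omar is impossible for the one with pet turtle.
With clues 1–3, Keanu is impossible for the one with pet turtle.
With clues 1–4, Cyrus is impossible for the one with pet turtle.
With clues 1–5, Carlos is impossible for the one with pet turtle.
That leaves Sven.

Sven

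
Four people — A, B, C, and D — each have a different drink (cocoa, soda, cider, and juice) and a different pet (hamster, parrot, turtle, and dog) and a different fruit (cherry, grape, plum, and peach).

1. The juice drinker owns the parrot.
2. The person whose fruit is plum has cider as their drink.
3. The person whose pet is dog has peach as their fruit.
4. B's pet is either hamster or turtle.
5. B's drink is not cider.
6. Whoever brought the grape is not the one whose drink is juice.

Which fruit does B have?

grape

With clues 1–4, peach is impossible for B's fruit.
With clues 1–5, plum is impossible for B's fruit.
With clues 1–6, cherry is impossible for B's fruit.
That leaves grape.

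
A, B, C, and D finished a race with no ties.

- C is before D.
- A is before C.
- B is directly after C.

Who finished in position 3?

B

With clues 1–2, A is ruled out for place 3.
With clues 1–3, C and D are ruled out for place 3.
So place 3 is B.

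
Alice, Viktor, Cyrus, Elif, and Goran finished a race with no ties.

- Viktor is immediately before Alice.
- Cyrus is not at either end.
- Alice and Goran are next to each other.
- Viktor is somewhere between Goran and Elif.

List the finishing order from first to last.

From clue 1: Alice is in {2,3,4,5}.
From clues 1–2: Cyrus is in {2,3,4}.
From clues 1–3: Alice is in {2,4}.
From clues 1–4: Elif → place 1, Cyrus → place 2, Viktor → place 3, Alice → place 4, Goran → place 5.

Elif, Cyrus, Viktor, Alice, Goran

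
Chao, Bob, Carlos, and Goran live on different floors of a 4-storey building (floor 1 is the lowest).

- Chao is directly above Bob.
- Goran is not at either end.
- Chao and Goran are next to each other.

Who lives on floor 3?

With clues 1–2, Carlos and Chao are ruled out for floor 3.
With clues 1–3, Bob is ruled out for floor 3.
So floor 3 is Goran.

Goran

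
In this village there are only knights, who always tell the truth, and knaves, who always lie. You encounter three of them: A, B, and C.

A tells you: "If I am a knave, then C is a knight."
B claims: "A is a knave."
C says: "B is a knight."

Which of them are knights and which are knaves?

Consider A. Suppose A is a knave.
Then no assignment of the remaining roles makes every statement match its speaker's type — contradiction.
So A is a knight.
With that fixed, B's statement is false, so B is a knave.
With that fixed, C's statement is false, so C is a knave.

A: knight, B: knave, C: knave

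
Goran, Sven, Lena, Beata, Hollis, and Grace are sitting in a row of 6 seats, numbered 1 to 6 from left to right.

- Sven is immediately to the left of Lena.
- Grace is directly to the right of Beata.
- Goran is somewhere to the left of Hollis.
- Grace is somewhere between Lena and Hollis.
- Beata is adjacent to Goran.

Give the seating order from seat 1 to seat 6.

Sven, Lena, Goran, Beata, Grace, Hollis

From clue 1: Sven is in {1,2,3,4,5}.
From clues 1–3: Goran is in {1,3,5}.
From clues 1–4: Beata is in {3,4}.
From clues 1–5: Sven → seat 1, Lena → seat 2, Goran → seat 3, Beata → seat 4, Grace → seat 5, Hollis → seat 6.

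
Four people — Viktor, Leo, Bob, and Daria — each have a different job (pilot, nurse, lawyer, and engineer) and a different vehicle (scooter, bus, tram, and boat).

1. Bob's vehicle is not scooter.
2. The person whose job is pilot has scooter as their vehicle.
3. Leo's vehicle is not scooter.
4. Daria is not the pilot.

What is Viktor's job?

With clues 1–4, engineer, lawyer, and nurse are impossible for Viktor's job.
That leaves pilot.

pilot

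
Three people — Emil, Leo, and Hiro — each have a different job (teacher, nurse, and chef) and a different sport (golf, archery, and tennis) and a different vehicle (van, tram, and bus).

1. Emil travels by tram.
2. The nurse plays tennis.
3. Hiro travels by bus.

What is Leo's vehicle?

Clue 1 rules out tram for Leo's vehicle.
With clues 1–3, bus is impossible for Leo's vehicle.
That leaves van.

van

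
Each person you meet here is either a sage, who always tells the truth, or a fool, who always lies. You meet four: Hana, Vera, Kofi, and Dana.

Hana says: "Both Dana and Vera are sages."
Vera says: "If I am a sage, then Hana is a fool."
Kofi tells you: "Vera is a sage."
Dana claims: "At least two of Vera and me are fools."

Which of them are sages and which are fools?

Hana: fool, Vera: sage, Kofi: sage, Dana: fool

Consider Hana. Suppose Hana is a sage.
Then whichever role Vera has, Vera's statement has the wrong truth value — contradiction.
So Hana is a fool.
With that fixed, Vera's statement is true, so Vera is a sage.
With that fixed, Kofi's statement is true, so Kofi is a sage.
With that fixed, Dana's statement is false, so Dana is a fool.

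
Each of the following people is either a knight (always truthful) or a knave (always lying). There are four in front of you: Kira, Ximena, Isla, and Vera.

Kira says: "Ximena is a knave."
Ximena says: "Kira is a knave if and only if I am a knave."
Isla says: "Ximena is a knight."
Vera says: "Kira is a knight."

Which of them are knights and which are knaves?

Consider Kira. Suppose Kira is a knave.
Then whichever role Ximena has, Ximena's statement has the wrong truth value — contradiction.
So Kira is a knight.
With that fixed, Vera's statement is true, so Vera is a knight.
Consider Ximena. Suppose Ximena is a knight.
Then Kira's statement comes out false, contradicting Kira being a knight.
So Ximena is a knave.
With that fixed, Isla's statement is false, so Isla is a knave.

Kira: knight, Ximena: knave, Isla: knave, Vera: knight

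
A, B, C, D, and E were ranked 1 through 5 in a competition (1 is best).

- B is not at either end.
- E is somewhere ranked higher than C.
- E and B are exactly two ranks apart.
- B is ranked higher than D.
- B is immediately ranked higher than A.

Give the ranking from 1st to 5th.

E, C, B, A, D

From clue 1: B is in {2,3,4}.
From clues 1–5: E → rank 1, C → rank 2, B → rank 3, A → rank 4, D → rank 5.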